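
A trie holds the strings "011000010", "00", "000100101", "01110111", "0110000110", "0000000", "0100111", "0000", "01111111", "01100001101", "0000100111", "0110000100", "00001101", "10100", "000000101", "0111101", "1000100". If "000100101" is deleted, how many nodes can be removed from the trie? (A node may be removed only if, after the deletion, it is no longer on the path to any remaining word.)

6

After clearing the end-marker at "000100101", prune upward until reaching a node still needed by another word.
The suffix "100101" (6 nodes) is used only by "000100101"; the node for "000" still has the child "0", so pruning stops there.
Nodes removed: 6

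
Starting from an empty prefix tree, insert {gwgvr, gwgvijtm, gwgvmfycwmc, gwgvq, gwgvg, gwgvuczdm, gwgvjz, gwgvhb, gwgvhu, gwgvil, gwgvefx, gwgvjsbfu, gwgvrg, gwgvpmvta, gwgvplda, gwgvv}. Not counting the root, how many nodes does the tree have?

Insert word by word; a character creates a node only if that edge doesn't already exist:
  "gwgvr" → 5 new (g, w, g, v, r)
  "gwgvijtm" → prefix "gwgv" already present; 4 new (i, j, t, m)
  "gwgvmfycwmc" → prefix "gwgv" already present; 7 new (m, f, y, c, w, m, c)
  "gwgvq" → prefix "gwgv" already present; 1 new (q)
  "gwgvg" → prefix "gwgv" already present; 1 new (g)
  "gwgvuczdm" → prefix "gwgv" already present; 5 new (u, c, z, d, m)
  "gwgvjz" → prefix "gwgv" already present; 2 new (j, z)
  "gwgvhb" → prefix "gwgv" already present; 2 new (h, b)
  "gwgvhu" → prefix "gwgvh" already present; 1 new (u)
  "gwgvil" → prefix "gwgvi" already present; 1 new (l)
  "gwgvefx" → prefix "gwgv" already present; 3 new (e, f, x)
  "gwgvjsbfu" → prefix "gwgvj" already present; 4 new (s, b, f, u)
  "gwgvrg" → prefix "gwgvr" already present; 1 new (g)
  "gwgvpmvta" → prefix "gwgv" already present; 5 new (p, m, v, t, a)
  "gwgvplda" → prefix "gwgvp" already present; 3 new (l, d, a)
  "gwgvv" → prefix "gwgv" already present; 1 new (v)
Total nodes = 5 + 4 + 7 + 1 + 1 + 5 + 2 + 2 + 1 + 1 + 3 + 4 + 1 + 5 + 3 + 1 = 46

46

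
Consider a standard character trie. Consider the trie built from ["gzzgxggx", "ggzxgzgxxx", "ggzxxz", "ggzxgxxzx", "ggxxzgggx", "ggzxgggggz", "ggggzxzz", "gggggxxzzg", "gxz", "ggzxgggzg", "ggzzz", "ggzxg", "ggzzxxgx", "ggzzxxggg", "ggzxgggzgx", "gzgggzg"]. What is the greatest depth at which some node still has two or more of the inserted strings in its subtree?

9

Equivalently: take the maximum, over all pairs, of their longest common prefix length.
"ggzxgggzg" and "ggzxgggzgx" agree on "ggzxgggzg" (9 characters) before diverging; nothing deeper is shared.
Longest shared-prefix length: 9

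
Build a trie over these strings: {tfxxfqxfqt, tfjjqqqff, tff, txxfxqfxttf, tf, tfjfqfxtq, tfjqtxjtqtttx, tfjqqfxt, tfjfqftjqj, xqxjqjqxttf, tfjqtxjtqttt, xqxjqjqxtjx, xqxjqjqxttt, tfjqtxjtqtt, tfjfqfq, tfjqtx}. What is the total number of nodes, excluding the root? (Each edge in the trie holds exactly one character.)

For each word, the new-node count is its length minus the longest prefix already in the trie:
  "tfxxfqxfqt" → 10 new (t, f, x, x, f, q, x, f, q, t)
  "tfjjqqqff" → prefix "tf" already present; 7 new (j, j, q, q, q, f, f)
  "tff" → prefix "tf" already present; 1 new (f)
  "txxfxqfxttf" → prefix "t" already present; 10 new (x, x, f, x, q, f, x, t, t, f)
  "tf" → prefix "tf" already present; 0 new (none)
  "tfjfqfxtq" → prefix "tfj" already present; 6 new (f, q, f, x, t, q)
  "tfjqtxjtqtttx" → prefix "tfj" already present; 10 new (q, t, x, j, t, q, t, t, t, x)
  "tfjqqfxt" → prefix "tfjq" already present; 4 new (q, f, x, t)
  "tfjfqftjqj" → prefix "tfjfqf" already present; 4 new (t, j, q, j)
  "xqxjqjqxttf" → 11 new (x, q, x, j, q, j, q, x, t, t, f)
  "tfjqtxjtqttt" → prefix "tfjqtxjtqttt" already present; 0 new (none)
  "xqxjqjqxtjx" → prefix "xqxjqjqxt" already present; 2 new (j, x)
  "xqxjqjqxttt" → prefix "xqxjqjqxtt" already present; 1 new (t)
  "tfjqtxjtqtt" → prefix "tfjqtxjtqtt" already present; 0 new (none)
  "tfjfqfq" → prefix "tfjfqf" already present; 1 new (q)
  "tfjqtx" → prefix "tfjqtx" already present; 0 new (none)
Total nodes = 10 + 7 + 1 + 10 + 0 + 6 + 10 + 4 + 4 + 11 + 0 + 2 + 1 + 0 + 1 + 0 = 67

67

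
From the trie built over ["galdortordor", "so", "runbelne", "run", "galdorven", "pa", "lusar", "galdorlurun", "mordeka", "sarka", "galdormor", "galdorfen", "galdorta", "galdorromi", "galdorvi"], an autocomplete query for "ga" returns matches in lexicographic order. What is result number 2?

Filter for "ga…" and sort: "galdorfen", "galdorlurun", "galdormor", "galdorromi", "galdorta", "galdortordor", "galdorven", "galdorvi"
The 2nd is galdorlurun.

galdorlurun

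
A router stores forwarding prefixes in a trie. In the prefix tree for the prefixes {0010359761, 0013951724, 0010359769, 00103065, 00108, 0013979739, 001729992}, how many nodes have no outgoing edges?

7

Leaves are exactly the stored words that no other stored word extends.
Those words: "00103065", "0010359761", "0010359769", "00108", "0013951724", "0013979739", "001729992"
Leaf count: 7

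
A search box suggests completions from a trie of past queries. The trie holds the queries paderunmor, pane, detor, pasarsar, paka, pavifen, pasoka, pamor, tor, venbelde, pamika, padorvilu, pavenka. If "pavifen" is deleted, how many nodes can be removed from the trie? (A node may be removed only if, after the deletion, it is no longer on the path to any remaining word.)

After clearing the end-marker at "pavifen", prune upward until reaching a node still needed by another word.
The suffix "ifen" (4 nodes) is used only by "pavifen"; the node for "pav" still has the child "e", so pruning stops there.
Nodes removed: 4

4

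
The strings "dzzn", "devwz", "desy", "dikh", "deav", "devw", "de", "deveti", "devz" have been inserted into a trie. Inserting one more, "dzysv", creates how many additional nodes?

Walking "dzysv" from the root, the first 2 characters ("dz") follow existing edges; "y" is the first miss.
New nodes needed: |"dzysv"| − 2 = 5 − 2 = 3.

3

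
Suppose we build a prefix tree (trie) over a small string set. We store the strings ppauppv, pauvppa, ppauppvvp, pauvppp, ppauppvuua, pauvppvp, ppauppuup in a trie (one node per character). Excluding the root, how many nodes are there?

Count nodes per top-level branch (shared prefixes stored once):
  'p'-branch (pauvppa, pauvppp, pauvppvp, ppauppuup, ppauppv, ppauppvuua, ppauppvvp): 24 nodes
Sum: 24

24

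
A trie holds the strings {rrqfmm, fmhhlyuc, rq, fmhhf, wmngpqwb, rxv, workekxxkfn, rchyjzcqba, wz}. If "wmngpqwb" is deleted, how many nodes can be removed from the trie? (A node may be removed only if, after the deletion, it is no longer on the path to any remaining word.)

Walk "wmngpqwb" from the leaf back toward the root, removing each node that no remaining word uses.
The suffix "mngpqwb" (7 nodes) is used only by "wmngpqwb"; the node for "w" still has the child "o", so pruning stops there.
Nodes removed: 7

7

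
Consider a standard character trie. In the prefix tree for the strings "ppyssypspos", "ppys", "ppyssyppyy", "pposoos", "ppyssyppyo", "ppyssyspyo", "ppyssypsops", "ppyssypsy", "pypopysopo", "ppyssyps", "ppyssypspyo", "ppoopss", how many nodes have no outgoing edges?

A leaf is a node with no children — equivalently, the end of a word that is not a proper prefix of any other stored word.
Those words: "ppoopss", "pposoos", "ppyssyppyo", "ppyssyppyy", "ppyssypsops", "ppyssypspos", "ppyssypspyo", "ppyssypsy", "ppyssyspyo", "pypopysopo"
Leaf count: 10

10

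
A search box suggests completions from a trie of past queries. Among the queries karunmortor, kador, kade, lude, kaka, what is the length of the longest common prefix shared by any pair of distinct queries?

Equivalently: take the maximum, over all pairs, of their longest common prefix length.
e.g. "kade" and "kador" share the prefix "kad" of length 3; no pair shares a longer one.
Longest shared-prefix length: 3

3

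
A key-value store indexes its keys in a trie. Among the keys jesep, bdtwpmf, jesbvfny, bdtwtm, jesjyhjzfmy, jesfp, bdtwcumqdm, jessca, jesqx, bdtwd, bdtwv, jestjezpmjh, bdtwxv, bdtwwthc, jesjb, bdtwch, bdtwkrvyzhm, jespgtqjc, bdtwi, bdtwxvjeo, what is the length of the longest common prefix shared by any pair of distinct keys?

Equivalently: take the maximum, over all pairs, of their longest common prefix length.
e.g. "bdtwxv" and "bdtwxvjeo" share the prefix "bdtwxv" of length 6; no pair shares a longer one.
Longest shared-prefix length: 6

6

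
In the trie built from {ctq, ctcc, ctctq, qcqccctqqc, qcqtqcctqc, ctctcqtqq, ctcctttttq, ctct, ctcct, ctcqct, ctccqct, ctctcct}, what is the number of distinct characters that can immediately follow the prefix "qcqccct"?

1

The children of the "qcqccct" node are the distinct next characters among strings starting with "qcqccct".
Distinct next characters after "qcqccct": q.
That node has 1 child edge.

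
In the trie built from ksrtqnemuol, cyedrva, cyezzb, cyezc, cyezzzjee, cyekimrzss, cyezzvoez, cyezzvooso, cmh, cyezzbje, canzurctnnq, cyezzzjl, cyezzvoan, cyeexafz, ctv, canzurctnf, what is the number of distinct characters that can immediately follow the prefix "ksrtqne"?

Follow the path "ksrtqne" to its node, then look at its outgoing edges.
Distinct next characters after "ksrtqne": m.
That node has 1 child edge.

1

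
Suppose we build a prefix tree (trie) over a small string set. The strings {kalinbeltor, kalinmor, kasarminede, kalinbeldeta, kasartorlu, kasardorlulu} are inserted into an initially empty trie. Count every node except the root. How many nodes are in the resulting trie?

Count nodes per top-level branch (shared prefixes stored once):
  'k'-branch (kalinbeldeta, kalinbeltor, kalinmor, kasardorlulu, kasarminede, kasartorlu): 39 nodes
Sum: 39

39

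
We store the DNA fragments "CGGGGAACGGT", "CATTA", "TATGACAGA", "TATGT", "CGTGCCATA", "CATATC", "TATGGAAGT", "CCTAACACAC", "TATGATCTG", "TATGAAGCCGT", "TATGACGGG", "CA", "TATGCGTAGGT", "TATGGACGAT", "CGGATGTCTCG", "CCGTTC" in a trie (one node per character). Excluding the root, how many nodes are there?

85

For each word, the new-node count is its length minus the longest prefix already in the trie:
  "CGGGGAACGGT" → 11 new (C, G, G, G, G, A, A, C, G, G, T)
  "CATTA" → prefix "C" already present; 4 new (A, T, T, A)
  "TATGACAGA" → 9 new (T, A, T, G, A, C, A, G, A)
  "TATGT" → prefix "TATG" already present; 1 new (T)
  "CGTGCCATA" → prefix "CG" already present; 7 new (T, G, C, C, A, T, A)
  "CATATC" → prefix "CAT" already present; 3 new (A, T, C)
  "TATGGAAGT" → prefix "TATG" already present; 5 new (G, A, A, G, T)
  "CCTAACACAC" → prefix "C" already present; 9 new (C, T, A, A, C, A, C, A, C)
  "TATGATCTG" → prefix "TATGA" already present; 4 new (T, C, T, G)
  "TATGAAGCCGT" → prefix "TATGA" already present; 6 new (A, G, C, C, G, T)
  "TATGACGGG" → prefix "TATGAC" already present; 3 new (G, G, G)
  "CA" → prefix "CA" already present; 0 new (none)
  "TATGCGTAGGT" → prefix "TATG" already present; 7 new (C, G, T, A, G, G, T)
  "TATGGACGAT" → prefix "TATGGA" already present; 4 new (C, G, A, T)
  "CGGATGTCTCG" → prefix "CGG" already present; 8 new (A, T, G, T, C, T, C, G)
  "CCGTTC" → prefix "CC" already present; 4 new (G, T, T, C)
Total nodes = 11 + 4 + 9 + 1 + 7 + 3 + 5 + 9 + 4 + 6 + 3 + 0 + 7 + 4 + 8 + 4 = 85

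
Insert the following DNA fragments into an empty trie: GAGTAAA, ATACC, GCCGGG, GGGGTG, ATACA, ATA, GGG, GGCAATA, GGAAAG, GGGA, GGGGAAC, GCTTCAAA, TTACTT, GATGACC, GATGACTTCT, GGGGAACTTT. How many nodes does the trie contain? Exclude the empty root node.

Count nodes per top-level branch (shared prefixes stored once):
  'A'-branch (ATA, ATACA, ATACC): 6 nodes
  'G'-branch (GAGTAAA, GATGACC, GATGACTTCT, GCCGGG, GCTTCAAA, GGAAAG, GGCAATA, GGG, GGGA, GGGGAAC, GGGGAACTTT, GGGGTG): 48 nodes
  'T'-branch (TTACTT): 6 nodes
Sum: 60

60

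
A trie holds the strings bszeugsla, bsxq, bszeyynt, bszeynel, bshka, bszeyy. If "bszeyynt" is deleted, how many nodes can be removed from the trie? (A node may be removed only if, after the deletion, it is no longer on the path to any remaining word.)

A node on "bszeyynt"'s path can go only if nothing else ends at it or branches off below it.
The suffix "nt" (2 nodes) is used only by "bszeyynt"; "bszeyy" is itself a stored word, so pruning stops there.
Nodes removed: 2

2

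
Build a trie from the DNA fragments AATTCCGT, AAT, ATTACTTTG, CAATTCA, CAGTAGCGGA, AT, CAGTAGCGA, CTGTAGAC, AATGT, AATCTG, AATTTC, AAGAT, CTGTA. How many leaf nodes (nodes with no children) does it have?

A leaf is a node with no children — equivalently, the end of a word that is not a proper prefix of any other stored word.
Those words: "AAGAT", "AATCTG", "AATGT", "AATTCCGT", "AATTTC", "ATTACTTTG", "CAATTCA", "CAGTAGCGA", "CAGTAGCGGA", "CTGTAGAC"
Leaf count: 10

10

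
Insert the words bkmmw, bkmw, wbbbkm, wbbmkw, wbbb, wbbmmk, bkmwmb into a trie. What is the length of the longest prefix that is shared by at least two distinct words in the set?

The deepest shared node is where two words last agree before diverging.
"bkmw" and "bkmwmb" agree on "bkmw" (4 characters) before diverging; nothing deeper is shared.
Longest shared-prefix length: 4

4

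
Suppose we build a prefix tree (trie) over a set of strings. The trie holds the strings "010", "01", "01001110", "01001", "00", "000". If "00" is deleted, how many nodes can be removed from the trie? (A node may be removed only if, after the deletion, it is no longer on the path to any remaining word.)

0

A node on "00"'s path can go only if nothing else ends at it or branches off below it.
Every node on "00" is still needed (e.g. by "000"), so nothing is freed.
Nodes removed: 0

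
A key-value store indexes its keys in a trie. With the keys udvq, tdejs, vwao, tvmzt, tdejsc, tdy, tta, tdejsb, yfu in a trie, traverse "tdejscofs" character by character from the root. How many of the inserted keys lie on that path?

2

Check each prefix of "tdejscofs" against the stored set — each match is an end-marker on the path.
Prefixes of the query that are stored words: "tdejs", "tdejsc"
Count: 2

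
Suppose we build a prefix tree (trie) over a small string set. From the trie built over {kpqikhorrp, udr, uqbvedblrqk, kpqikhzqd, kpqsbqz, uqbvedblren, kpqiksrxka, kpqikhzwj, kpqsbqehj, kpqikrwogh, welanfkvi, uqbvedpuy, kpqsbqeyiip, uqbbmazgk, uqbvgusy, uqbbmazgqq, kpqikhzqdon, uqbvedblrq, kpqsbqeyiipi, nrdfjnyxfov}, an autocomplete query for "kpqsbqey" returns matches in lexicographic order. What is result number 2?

Filter for "kpqsbqey…" and sort: "kpqsbqeyiip", "kpqsbqeyiipi"
Position 2: kpqsbqeyiipi

kpqsbqeyiipi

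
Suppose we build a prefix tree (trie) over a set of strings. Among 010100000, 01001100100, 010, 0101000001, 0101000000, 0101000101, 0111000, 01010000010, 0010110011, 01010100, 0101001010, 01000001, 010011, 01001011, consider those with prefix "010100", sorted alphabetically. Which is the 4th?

01010000010

Words with prefix "010100", in lexicographic order: "010100000", "0101000000", "0101000001", "01010000010", "0101000101", "0101001010"
Position 4: 01010000010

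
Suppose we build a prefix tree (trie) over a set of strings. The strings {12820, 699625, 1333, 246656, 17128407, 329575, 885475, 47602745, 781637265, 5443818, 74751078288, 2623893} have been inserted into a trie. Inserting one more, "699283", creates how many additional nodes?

3

Walking "699283" from the root, the first 3 characters ("699") follow existing edges; "2" is the first miss.
Each of the 3 remaining characters creates one node.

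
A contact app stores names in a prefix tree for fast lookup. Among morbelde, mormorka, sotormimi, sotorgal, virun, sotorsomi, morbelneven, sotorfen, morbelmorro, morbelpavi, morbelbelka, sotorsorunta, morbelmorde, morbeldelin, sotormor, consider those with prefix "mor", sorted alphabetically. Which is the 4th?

morbelmorde

Words with prefix "mor", in lexicographic order: "morbelbelka", "morbelde", "morbeldelin", "morbelmorde", "morbelmorro", "morbelneven", "morbelpavi", "mormorka"
The 4th is morbelmorde.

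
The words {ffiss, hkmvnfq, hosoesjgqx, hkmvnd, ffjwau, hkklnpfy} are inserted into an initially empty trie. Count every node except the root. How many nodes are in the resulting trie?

32

Trie structure (* marks end of a word):
(root)
├─ f
│  └─ f
│     ├─ i
│     │  └─ s
│     │     └─ s *
│     └─ j
│        └─ w
│           └─ a
│              └─ u *
└─ h
   ├─ k
   │  ├─ k
   │  │  └─ l
   │  │     └─ n
   │  │        └─ p
   │  │           └─ f
   │  │              └─ y *
   │  └─ m
   │     └─ v
   │        └─ n
   │           ├─ d *
   │           └─ f
   │              └─ q *
   └─ o
      └─ s
         └─ o
            └─ e
               └─ s
                  └─ j
                     └─ g
                        └─ q
                           └─ x *
Counting every labelled node above: 32.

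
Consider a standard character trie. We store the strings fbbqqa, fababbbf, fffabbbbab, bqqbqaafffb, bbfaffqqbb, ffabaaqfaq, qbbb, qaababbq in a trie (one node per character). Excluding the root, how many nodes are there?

Count nodes per top-level branch (shared prefixes stored once):
  'b'-branch (bbfaffqqbb, bqqbqaafffb): 20 nodes
  'f'-branch (fababbbf, fbbqqa, ffabaaqfaq, fffabbbbab): 30 nodes
  'q'-branch (qaababbq, qbbb): 11 nodes
Sum: 61

61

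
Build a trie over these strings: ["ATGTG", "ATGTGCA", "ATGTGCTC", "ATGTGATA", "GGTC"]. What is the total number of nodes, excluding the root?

Trie structure (* marks end of a word):
(root)
├─ A
│  └─ T
│     └─ G
│        └─ T
│           └─ G *
│              ├─ A
│              │  └─ T
│              │     └─ A *
│              └─ C
│                 ├─ A *
│                 └─ T
│                    └─ C *
└─ G
   └─ G
      └─ T
         └─ C *
Counting every labelled node above: 16.

16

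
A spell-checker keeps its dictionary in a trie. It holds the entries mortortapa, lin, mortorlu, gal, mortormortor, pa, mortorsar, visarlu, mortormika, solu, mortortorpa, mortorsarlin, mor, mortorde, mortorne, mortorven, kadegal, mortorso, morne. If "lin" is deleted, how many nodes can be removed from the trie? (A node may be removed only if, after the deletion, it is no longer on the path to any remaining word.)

3

After clearing the end-marker at "lin", prune upward until reaching a node still needed by another word.
No other word shares any prefix with "lin", so all 3 of its nodes go.
Nodes removed: 3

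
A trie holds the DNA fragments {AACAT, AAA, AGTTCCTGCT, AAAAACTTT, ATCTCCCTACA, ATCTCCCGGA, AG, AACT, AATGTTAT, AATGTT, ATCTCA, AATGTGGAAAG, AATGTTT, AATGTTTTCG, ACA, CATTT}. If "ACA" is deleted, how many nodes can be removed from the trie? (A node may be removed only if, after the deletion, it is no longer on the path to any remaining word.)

Walk "ACA" from the leaf back toward the root, removing each node that no remaining word uses.
The suffix "CA" (2 nodes) is used only by "ACA"; the node for "A" still has the child "A", so pruning stops there.
Nodes removed: 2

2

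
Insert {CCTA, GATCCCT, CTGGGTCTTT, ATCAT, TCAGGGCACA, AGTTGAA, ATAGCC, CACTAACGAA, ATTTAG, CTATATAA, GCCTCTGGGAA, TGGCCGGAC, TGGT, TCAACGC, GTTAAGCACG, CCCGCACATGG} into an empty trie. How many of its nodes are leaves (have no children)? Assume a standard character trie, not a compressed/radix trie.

A leaf is a node with no children — equivalently, the end of a word that is not a proper prefix of any other stored word.
Those words: "AGTTGAA", "ATAGCC", "ATCAT", "ATTTAG", "CACTAACGAA", "CCCGCACATGG", "CCTA", "CTATATAA", "CTGGGTCTTT", "GATCCCT", "GCCTCTGGGAA", "GTTAAGCACG", "TCAACGC", "TCAGGGCACA", "TGGCCGGAC", "TGGT"
Leaf count: 16

16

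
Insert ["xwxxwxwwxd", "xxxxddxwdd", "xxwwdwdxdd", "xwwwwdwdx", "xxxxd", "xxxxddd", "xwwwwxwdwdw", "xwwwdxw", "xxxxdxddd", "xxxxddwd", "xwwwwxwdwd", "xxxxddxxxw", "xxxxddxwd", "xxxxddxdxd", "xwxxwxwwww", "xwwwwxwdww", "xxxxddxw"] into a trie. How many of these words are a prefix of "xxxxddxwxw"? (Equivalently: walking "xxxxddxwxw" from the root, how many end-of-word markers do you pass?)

2

Traverse "xxxxddxwxw" character by character; count nodes along the way that are marked as word ends.
Prefixes of the query that are stored words: "xxxxd", "xxxxddxw"
Count: 2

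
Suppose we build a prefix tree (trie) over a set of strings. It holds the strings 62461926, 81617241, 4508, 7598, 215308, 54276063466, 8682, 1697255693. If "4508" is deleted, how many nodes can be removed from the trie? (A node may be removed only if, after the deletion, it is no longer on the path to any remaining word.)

4

A node on "4508"'s path can go only if nothing else ends at it or branches off below it.
No other word shares any prefix with "4508", so all 4 of its nodes go.
Nodes removed: 4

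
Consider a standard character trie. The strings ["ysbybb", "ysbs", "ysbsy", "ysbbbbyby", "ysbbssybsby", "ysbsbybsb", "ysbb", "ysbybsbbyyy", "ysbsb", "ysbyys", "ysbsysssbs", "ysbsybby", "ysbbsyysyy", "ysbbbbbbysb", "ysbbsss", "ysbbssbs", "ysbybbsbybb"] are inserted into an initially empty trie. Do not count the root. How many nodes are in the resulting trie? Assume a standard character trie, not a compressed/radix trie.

60

Insert word by word; a character creates a node only if that edge doesn't already exist:
  "ysbybb" → 6 new (y, s, b, y, b, b)
  "ysbs" → prefix "ysb" already present; 1 new (s)
  "ysbsy" → prefix "ysbs" already present; 1 new (y)
  "ysbbbbyby" → prefix "ysb" already present; 6 new (b, b, b, y, b, y)
  "ysbbssybsby" → prefix "ysbb" already present; 7 new (s, s, y, b, s, b, y)
  "ysbsbybsb" → prefix "ysbs" already present; 5 new (b, y, b, s, b)
  "ysbb" → prefix "ysbb" already present; 0 new (none)
  "ysbybsbbyyy" → prefix "ysbyb" already present; 6 new (s, b, b, y, y, y)
  "ysbsb" → prefix "ysbsb" already present; 0 new (none)
  "ysbyys" → prefix "ysby" already present; 2 new (y, s)
  "ysbsysssbs" → prefix "ysbsy" already present; 5 new (s, s, s, b, s)
  "ysbsybby" → prefix "ysbsy" already present; 3 new (b, b, y)
  "ysbbsyysyy" → prefix "ysbbs" already present; 5 new (y, y, s, y, y)
  "ysbbbbbbysb" → prefix "ysbbbb" already present; 5 new (b, b, y, s, b)
  "ysbbsss" → prefix "ysbbss" already present; 1 new (s)
  "ysbbssbs" → prefix "ysbbss" already present; 2 new (b, s)
  "ysbybbsbybb" → prefix "ysbybb" already present; 5 new (s, b, y, b, b)
Total nodes = 6 + 1 + 1 + 6 + 7 + 5 + 0 + 6 + 0 + 2 + 5 + 3 + 5 + 5 + 1 + 2 + 5 = 60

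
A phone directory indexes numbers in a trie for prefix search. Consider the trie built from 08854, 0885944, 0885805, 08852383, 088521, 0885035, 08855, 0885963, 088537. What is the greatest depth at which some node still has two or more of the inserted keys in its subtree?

The deepest shared node is where two words last agree before diverging.
"088521" and "08852383" agree on "08852" (5 characters) before diverging; nothing deeper is shared.
Longest shared-prefix length: 5

5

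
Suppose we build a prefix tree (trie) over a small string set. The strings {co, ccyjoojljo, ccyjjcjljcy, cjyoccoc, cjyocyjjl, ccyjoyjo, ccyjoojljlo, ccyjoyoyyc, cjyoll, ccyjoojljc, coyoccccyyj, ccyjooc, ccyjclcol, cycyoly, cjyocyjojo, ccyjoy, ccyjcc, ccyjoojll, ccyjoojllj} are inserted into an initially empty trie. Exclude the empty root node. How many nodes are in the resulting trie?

Count nodes per top-level branch (shared prefixes stored once):
  'c'-branch (ccyjcc, ccyjclcol, ccyjjcjljcy, ccyjooc, ccyjoojljc, ccyjoojljlo, ccyjoojljo, ccyjoojll, ccyjoojllj, ccyjoy, ccyjoyjo, ccyjoyoyyc, cjyoccoc, cjyocyjjl, cjyocyjojo, cjyoll, co, coyoccccyyj, cycyoly): 68 nodes
Sum: 68

68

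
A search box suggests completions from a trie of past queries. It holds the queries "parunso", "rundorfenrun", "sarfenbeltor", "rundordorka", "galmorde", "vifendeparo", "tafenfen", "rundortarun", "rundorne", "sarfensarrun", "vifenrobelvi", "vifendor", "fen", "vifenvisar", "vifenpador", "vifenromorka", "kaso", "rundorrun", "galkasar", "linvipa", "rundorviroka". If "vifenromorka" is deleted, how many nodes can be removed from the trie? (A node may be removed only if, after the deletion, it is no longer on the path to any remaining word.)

5

After clearing the end-marker at "vifenromorka", prune upward until reaching a node still needed by another word.
The suffix "morka" (5 nodes) is used only by "vifenromorka"; the node for "vifenro" still has the child "b", so pruning stops there.
Nodes removed: 5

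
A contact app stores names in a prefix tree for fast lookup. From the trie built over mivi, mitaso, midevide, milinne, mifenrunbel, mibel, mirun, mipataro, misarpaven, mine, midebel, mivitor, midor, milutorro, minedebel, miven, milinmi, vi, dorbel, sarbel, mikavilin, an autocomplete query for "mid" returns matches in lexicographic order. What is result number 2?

Filter for "mid…" and sort: "midebel", "midevide", "midor"
Position 2: midevide

midevide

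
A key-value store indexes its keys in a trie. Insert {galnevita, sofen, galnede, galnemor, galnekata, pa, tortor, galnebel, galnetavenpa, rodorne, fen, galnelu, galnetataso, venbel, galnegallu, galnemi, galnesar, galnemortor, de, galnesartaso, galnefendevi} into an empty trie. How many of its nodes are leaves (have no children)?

A leaf is a node with no children — equivalently, the end of a word that is not a proper prefix of any other stored word.
Those words: "de", "fen", "galnebel", "galnede", "galnefendevi", "galnegallu", "galnekata", "galnelu", "galnemi", "galnemortor", "galnesartaso", "galnetataso", "galnetavenpa", "galnevita", "pa", "rodorne", "sofen", "tortor", "venbel"
Leaf count: 19

19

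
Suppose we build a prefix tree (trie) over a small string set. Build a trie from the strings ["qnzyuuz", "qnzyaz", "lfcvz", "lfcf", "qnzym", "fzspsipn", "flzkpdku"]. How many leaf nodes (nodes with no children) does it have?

7

A leaf is a node with no children — equivalently, the end of a word that is not a proper prefix of any other stored word.
Those words: "flzkpdku", "fzspsipn", "lfcf", "lfcvz", "qnzyaz", "qnzym", "qnzyuuz"
Leaf count: 7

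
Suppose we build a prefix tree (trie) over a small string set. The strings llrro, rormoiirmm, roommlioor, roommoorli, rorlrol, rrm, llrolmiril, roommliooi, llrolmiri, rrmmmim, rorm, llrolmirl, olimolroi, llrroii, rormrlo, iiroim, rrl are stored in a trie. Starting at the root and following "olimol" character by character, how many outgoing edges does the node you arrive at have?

The children of the "olimol" node are the distinct next characters among strings starting with "olimol".
Characters that immediately follow "olimol" among the stored strings: {r}.
That node has 1 child edge.

1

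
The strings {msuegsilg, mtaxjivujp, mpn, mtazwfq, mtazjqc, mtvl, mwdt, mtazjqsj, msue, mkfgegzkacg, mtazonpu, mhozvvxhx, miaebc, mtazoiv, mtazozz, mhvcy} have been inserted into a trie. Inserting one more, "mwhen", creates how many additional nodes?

3

Walking "mwhen" from the root, the first 2 characters ("mw") follow existing edges; "h" is the first miss.
So 5 − 2 = 3 new nodes.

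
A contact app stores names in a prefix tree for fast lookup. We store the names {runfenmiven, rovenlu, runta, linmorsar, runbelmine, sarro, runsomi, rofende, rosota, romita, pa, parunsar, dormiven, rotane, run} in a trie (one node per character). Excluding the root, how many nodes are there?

77

For each word, the new-node count is its length minus the longest prefix already in the trie:
  "runfenmiven" → 11 new (r, u, n, f, e, n, m, i, v, e, n)
  "rovenlu" → prefix "r" already present; 6 new (o, v, e, n, l, u)
  "runta" → prefix "run" already present; 2 new (t, a)
  "linmorsar" → 9 new (l, i, n, m, o, r, s, a, r)
  "runbelmine" → prefix "run" already present; 7 new (b, e, l, m, i, n, e)
  "sarro" → 5 new (s, a, r, r, o)
  "runsomi" → prefix "run" already present; 4 new (s, o, m, i)
  "rofende" → prefix "ro" already present; 5 new (f, e, n, d, e)
  "rosota" → prefix "ro" already present; 4 new (s, o, t, a)
  "romita" → prefix "ro" already present; 4 new (m, i, t, a)
  "pa" → 2 new (p, a)
  "parunsar" → prefix "pa" already present; 6 new (r, u, n, s, a, r)
  "dormiven" → 8 new (d, o, r, m, i, v, e, n)
  "rotane" → prefix "ro" already present; 4 new (t, a, n, e)
  "run" → prefix "run" already present; 0 new (none)
Total nodes = 11 + 6 + 2 + 9 + 7 + 5 + 4 + 5 + 4 + 4 + 2 + 6 + 8 + 4 + 0 = 77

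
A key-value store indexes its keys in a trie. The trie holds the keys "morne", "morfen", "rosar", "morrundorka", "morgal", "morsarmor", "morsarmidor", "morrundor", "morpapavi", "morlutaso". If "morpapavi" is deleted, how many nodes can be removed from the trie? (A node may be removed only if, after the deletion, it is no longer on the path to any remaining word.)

6

A node on "morpapavi"'s path can go only if nothing else ends at it or branches off below it.
The suffix "papavi" (6 nodes) is used only by "morpapavi"; the node for "mor" still has the child "n", so pruning stops there.
Nodes removed: 6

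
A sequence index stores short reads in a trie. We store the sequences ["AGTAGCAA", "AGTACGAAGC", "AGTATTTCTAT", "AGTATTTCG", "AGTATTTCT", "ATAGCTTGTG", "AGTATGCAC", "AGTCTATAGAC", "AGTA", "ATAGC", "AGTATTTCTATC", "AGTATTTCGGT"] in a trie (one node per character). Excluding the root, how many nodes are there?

46

Insert word by word; a character creates a node only if that edge doesn't already exist:
  "AGTAGCAA" → 8 new (A, G, T, A, G, C, A, A)
  "AGTACGAAGC" → prefix "AGTA" already present; 6 new (C, G, A, A, G, C)
  "AGTATTTCTAT" → prefix "AGTA" already present; 7 new (T, T, T, C, T, A, T)
  "AGTATTTCG" → prefix "AGTATTTC" already present; 1 new (G)
  "AGTATTTCT" → prefix "AGTATTTCT" already present; 0 new (none)
  "ATAGCTTGTG" → prefix "A" already present; 9 new (T, A, G, C, T, T, G, T, G)
  "AGTATGCAC" → prefix "AGTAT" already present; 4 new (G, C, A, C)
  "AGTCTATAGAC" → prefix "AGT" already present; 8 new (C, T, A, T, A, G, A, C)
  "AGTA" → prefix "AGTA" already present; 0 new (none)
  "ATAGC" → prefix "ATAGC" already present; 0 new (none)
  "AGTATTTCTATC" → prefix "AGTATTTCTAT" already present; 1 new (C)
  "AGTATTTCGGT" → prefix "AGTATTTCG" already present; 2 new (G, T)
Total nodes = 8 + 6 + 7 + 1 + 0 + 9 + 4 + 8 + 0 + 0 + 1 + 2 = 46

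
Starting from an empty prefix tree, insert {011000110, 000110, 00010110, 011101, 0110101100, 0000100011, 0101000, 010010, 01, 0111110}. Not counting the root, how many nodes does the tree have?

45

For each word, the new-node count is its length minus the longest prefix already in the trie:
  "011000110" → 9 new (0, 1, 1, 0, 0, 0, 1, 1, 0)
  "000110" → prefix "0" already present; 5 new (0, 0, 1, 1, 0)
  "00010110" → prefix "0001" already present; 4 new (0, 1, 1, 0)
  "011101" → prefix "011" already present; 3 new (1, 0, 1)
  "0110101100" → prefix "0110" already present; 6 new (1, 0, 1, 1, 0, 0)
  "0000100011" → prefix "000" already present; 7 new (0, 1, 0, 0, 0, 1, 1)
  "0101000" → prefix "01" already present; 5 new (0, 1, 0, 0, 0)
  "010010" → prefix "010" already present; 3 new (0, 1, 0)
  "01" → prefix "01" already present; 0 new (none)
  "0111110" → prefix "0111" already present; 3 new (1, 1, 0)
Total nodes = 9 + 5 + 4 + 3 + 6 + 7 + 5 + 3 + 0 + 3 = 45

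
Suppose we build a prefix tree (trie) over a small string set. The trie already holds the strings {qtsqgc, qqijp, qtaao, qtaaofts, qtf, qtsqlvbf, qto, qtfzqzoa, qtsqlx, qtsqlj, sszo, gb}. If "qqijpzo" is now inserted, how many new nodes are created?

2

"qqijp" is already a path in the trie; the remaining "zo" must be added.
New nodes needed: |"qqijpzo"| − 5 = 7 − 5 = 2.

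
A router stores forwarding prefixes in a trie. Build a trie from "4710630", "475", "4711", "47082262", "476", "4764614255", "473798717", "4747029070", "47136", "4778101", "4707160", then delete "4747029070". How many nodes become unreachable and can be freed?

After clearing the end-marker at "4747029070", prune upward until reaching a node still needed by another word.
The suffix "47029070" (8 nodes) is used only by "4747029070"; the node for "47" still has the child "1", so pruning stops there.
Nodes removed: 8

8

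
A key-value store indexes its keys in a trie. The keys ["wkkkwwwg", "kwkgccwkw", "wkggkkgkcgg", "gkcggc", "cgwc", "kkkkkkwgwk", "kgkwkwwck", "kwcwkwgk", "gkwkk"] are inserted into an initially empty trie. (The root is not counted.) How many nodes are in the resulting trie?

For each word, the new-node count is its length minus the longest prefix already in the trie:
  "wkkkwwwg" → 8 new (w, k, k, k, w, w, w, g)
  "kwkgccwkw" → 9 new (k, w, k, g, c, c, w, k, w)
  "wkggkkgkcgg" → prefix "wk" already present; 9 new (g, g, k, k, g, k, c, g, g)
  "gkcggc" → 6 new (g, k, c, g, g, c)
  "cgwc" → 4 new (c, g, w, c)
  "kkkkkkwgwk" → prefix "k" already present; 9 new (k, k, k, k, k, w, g, w, k)
  "kgkwkwwck" → prefix "k" already present; 8 new (g, k, w, k, w, w, c, k)
  "kwcwkwgk" → prefix "kw" already present; 6 new (c, w, k, w, g, k)
  "gkwkk" → prefix "gk" already present; 3 new (w, k, k)
Total nodes = 8 + 9 + 9 + 6 + 4 + 9 + 8 + 6 + 3 = 62

62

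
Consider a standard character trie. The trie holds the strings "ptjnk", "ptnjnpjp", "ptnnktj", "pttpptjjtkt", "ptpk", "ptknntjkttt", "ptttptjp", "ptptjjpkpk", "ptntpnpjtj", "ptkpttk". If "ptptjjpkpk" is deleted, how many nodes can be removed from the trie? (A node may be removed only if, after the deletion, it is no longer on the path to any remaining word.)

After clearing the end-marker at "ptptjjpkpk", prune upward until reaching a node still needed by another word.
The suffix "tjjpkpk" (7 nodes) is used only by "ptptjjpkpk"; the node for "ptp" still has the child "k", so pruning stops there.
Nodes removed: 7

7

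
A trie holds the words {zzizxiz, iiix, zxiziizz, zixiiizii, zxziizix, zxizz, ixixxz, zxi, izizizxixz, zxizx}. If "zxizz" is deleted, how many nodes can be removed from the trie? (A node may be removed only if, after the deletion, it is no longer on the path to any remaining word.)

1

A node on "zxizz"'s path can go only if nothing else ends at it or branches off below it.
The suffix "z" (1 node) is used only by "zxizz"; the node for "zxiz" still has the child "i", so pruning stops there.
Nodes removed: 1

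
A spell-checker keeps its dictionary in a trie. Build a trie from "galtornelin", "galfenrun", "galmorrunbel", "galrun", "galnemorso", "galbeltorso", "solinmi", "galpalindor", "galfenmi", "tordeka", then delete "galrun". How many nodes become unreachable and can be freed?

Walk "galrun" from the leaf back toward the root, removing each node that no remaining word uses.
The suffix "run" (3 nodes) is used only by "galrun"; the node for "gal" still has the child "t", so pruning stops there.
Nodes removed: 3

3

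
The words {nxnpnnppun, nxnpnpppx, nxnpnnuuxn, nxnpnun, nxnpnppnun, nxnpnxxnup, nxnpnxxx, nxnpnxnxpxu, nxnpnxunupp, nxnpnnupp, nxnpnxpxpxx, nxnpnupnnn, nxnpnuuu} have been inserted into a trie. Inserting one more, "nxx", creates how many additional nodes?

1

The longest prefix of "nxx" already in the trie is "nx" (length 2).
New nodes needed: |"nxx"| − 2 = 3 − 2 = 1.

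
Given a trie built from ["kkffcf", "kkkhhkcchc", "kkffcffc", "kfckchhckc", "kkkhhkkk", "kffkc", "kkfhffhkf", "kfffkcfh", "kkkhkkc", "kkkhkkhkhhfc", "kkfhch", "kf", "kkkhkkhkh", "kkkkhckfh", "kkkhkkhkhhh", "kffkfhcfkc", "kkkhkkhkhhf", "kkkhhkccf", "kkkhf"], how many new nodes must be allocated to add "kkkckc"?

Walking "kkkckc" from the root, the first 3 characters ("kkk") follow existing edges; "c" is the first miss.
New nodes needed: |"kkkckc"| − 3 = 6 − 3 = 3.

3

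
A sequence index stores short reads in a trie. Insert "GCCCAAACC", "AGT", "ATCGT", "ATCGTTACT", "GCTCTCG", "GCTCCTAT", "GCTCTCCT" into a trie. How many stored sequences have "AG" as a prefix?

1

Traverse to the node for "AG", then collect every word in that subtree.
Matches: "AGT"
Count: 1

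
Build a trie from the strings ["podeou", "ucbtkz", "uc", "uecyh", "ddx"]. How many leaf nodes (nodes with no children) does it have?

4

Leaves are exactly the stored words that no other stored word extends.
Those words: "ddx", "podeou", "ucbtkz", "uecyh"
Leaf count: 4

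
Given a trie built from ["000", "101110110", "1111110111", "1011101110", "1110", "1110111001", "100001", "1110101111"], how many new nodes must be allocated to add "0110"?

3

The longest prefix of "0110" already in the trie is "0" (length 1).
Each of the 3 remaining characters creates one node.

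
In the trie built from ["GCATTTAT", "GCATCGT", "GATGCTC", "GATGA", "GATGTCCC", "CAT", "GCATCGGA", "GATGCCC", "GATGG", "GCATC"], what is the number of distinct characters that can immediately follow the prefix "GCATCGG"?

1

Walk "GCATCGG" from the root, arriving at one node.
Characters that immediately follow "GCATCGG" among the stored strings: {A}.
That node has 1 child edge.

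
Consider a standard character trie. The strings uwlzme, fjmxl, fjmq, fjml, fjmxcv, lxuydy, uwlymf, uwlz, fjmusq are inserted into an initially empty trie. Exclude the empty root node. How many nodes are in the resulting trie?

27

Trie structure (* marks end of a word):
(root)
├─ f
│  └─ j
│     └─ m
│        ├─ l *
│        ├─ q *
│        ├─ u
│        │  └─ s
│        │     └─ q *
│        └─ x
│           ├─ c
│           │  └─ v *
│           └─ l *
├─ l
│  └─ x
│     └─ u
│        └─ y
│           └─ d
│              └─ y *
└─ u
   └─ w
      └─ l
         ├─ y
         │  └─ m
         │     └─ f *
         └─ z *
            └─ m
               └─ e *
Counting every labelled node above: 27.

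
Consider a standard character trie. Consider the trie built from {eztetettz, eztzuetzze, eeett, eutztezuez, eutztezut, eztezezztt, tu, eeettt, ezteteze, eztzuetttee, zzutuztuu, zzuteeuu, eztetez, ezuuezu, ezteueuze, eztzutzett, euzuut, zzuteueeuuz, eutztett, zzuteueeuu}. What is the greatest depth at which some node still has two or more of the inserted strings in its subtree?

10

Equivalently: take the maximum, over all pairs, of their longest common prefix length.
"zzuteueeuu" and "zzuteueeuuz" agree on "zzuteueeuu" (10 characters) before diverging; nothing deeper is shared.
Longest shared-prefix length: 10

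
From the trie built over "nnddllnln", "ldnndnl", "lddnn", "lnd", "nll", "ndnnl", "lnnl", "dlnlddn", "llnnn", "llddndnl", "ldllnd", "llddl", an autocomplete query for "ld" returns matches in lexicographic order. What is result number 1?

Filter for "ld…" and sort: "lddnn", "ldllnd", "ldnndnl"
Position 1: lddnn

lddnn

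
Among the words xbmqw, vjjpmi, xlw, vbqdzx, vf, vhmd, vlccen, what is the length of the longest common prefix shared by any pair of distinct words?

1

Look for the deepest trie node that still has at least two words in its subtree.
"vbqdzx" and "vf" agree on "v" (1 characters) before diverging; nothing deeper is shared.
Longest shared-prefix length: 1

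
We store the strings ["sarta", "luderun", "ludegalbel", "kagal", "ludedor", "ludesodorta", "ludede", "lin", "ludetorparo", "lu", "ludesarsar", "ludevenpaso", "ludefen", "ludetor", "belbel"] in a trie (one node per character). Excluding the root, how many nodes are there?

For each word, the new-node count is its length minus the longest prefix already in the trie:
  "sarta" → 5 new (s, a, r, t, a)
  "luderun" → 7 new (l, u, d, e, r, u, n)
  "ludegalbel" → prefix "lude" already present; 6 new (g, a, l, b, e, l)
  "kagal" → 5 new (k, a, g, a, l)
  "ludedor" → prefix "lude" already present; 3 new (d, o, r)
  "ludesodorta" → prefix "lude" already present; 7 new (s, o, d, o, r, t, a)
  "ludede" → prefix "luded" already present; 1 new (e)
  "lin" → prefix "l" already present; 2 new (i, n)
  "ludetorparo" → prefix "lude" already present; 7 new (t, o, r, p, a, r, o)
  "lu" → prefix "lu" already present; 0 new (none)
  "ludesarsar" → prefix "ludes" already present; 5 new (a, r, s, a, r)
  "ludevenpaso" → prefix "lude" already present; 7 new (v, e, n, p, a, s, o)
  "ludefen" → prefix "lude" already present; 3 new (f, e, n)
  "ludetor" → prefix "ludetor" already present; 0 new (none)
  "belbel" → 6 new (b, e, l, b, e, l)
Total nodes = 5 + 7 + 6 + 5 + 3 + 7 + 1 + 2 + 7 + 0 + 5 + 7 + 3 + 0 + 6 = 64

64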